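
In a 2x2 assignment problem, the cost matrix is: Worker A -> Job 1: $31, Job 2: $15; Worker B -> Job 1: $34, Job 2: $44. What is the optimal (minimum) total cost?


Option 1: A->1 + B->2 = $31 + $44 = $75
Option 2: A->2 + B->1 = $15 + $34 = $49
Min cost = min($75, $49) = $49

$49


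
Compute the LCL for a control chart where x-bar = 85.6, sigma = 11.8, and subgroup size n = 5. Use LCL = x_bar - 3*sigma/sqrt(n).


LCL = 85.6 - 3 * 11.8 / sqrt(5)

69.77


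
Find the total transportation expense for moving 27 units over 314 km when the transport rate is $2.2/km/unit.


TC = dist * cost * units = 314 * 2.2 * 27 = $18651.60

$18651.60


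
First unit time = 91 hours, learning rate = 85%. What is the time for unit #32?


Formula: T_n = T_1 * (learning_rate)^(log2(n)) where learning_rate = rate/100
Doublings = log2(32) = 5
T_n = 91 * 0.85^5
T_n = 91 * 0.4437 = 40.4 hours

40.4 hours


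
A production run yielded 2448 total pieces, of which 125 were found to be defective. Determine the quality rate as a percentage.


Formula: Quality Rate = Good Pieces / Total Pieces * 100
Good pieces = 2448 - 125 = 2323
QR = 2323 / 2448 * 100 = 94.9%

94.9%


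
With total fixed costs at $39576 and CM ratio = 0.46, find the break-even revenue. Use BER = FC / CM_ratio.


Formula: BER = Fixed Costs / Contribution Margin Ratio
BER = $39576 / 0.46
BER = $86034.78 (to the nearest cent)

$86034.78


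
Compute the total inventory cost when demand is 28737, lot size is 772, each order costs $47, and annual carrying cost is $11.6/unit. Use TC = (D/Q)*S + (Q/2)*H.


TC = 28737/772 * 47 + 772/2 * 11.6

$6227.13


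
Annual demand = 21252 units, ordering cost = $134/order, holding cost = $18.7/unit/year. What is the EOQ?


Formula: EOQ = sqrt(2 * D * S / H)
Numerator: 2 * 21252 * 134 = 5695536
2DS/H = 5695536 / 18.7 = 304574.1
EOQ = sqrt(304574.1) = 551.9 units

551.9 units


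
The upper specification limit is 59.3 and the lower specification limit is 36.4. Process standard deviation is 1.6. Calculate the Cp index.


Cp = (59.3 - 36.4) / (6 * 1.6)

2.39


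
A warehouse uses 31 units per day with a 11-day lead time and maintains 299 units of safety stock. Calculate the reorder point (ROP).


Formula: ROP = (Daily Demand * Lead Time) + Safety Stock
Demand during lead time = 31 * 11 = 341 units
ROP = 341 + 299 = 640 units

640 units


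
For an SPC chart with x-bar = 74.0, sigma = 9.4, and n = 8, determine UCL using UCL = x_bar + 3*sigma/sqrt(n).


UCL = 74.0 + 3 * 9.4 / sqrt(8)

83.97


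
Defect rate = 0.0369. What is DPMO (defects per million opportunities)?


DPMO = defect_rate * 1000000 = 0.0369 * 1000000

36900


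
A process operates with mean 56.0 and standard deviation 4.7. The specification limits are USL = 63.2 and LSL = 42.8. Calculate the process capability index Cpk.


Cpu = (63.2 - 56.0) / (3 * 4.7) = 0.51
Cpl = (56.0 - 42.8) / (3 * 4.7) = 0.94
Cpk = min(0.51, 0.94) = 0.51

0.51


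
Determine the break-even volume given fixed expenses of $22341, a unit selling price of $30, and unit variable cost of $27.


Formula: BEQ = Fixed Costs / (Price - Variable Cost)
Contribution margin = $30 - $27 = $3/unit
BEQ = ceil($22341 / $3/unit) = ceil(7447.0) = 7447 units

7447 units


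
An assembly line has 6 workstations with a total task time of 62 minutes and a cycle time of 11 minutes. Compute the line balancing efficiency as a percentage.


Formula: Efficiency = Sum of Task Times / (N_stations * CT) * 100
Total station capacity = 6 stations * 11 min = 66 min
Efficiency = 62 / 66 * 100 = 93.9%

93.9%


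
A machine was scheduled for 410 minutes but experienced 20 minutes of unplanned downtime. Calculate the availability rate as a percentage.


Formula: Availability = (Planned Time - Downtime) / Planned Time * 100
Uptime = 410 - 20 = 390 min
Availability = 390 / 410 * 100 = 95.1%

95.1%


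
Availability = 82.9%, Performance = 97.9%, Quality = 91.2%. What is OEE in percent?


Formula: OEE = Availability * Performance * Quality / 10000
A * P = 82.9% * 97.9% / 100 = 81.16%
OEE = 81.16% * 91.2% / 100 = 74.0%

74.0%


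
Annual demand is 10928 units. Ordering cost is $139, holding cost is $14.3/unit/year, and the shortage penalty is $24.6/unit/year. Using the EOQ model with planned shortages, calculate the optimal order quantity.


Formula: EOQ* = sqrt(2DS/H) * sqrt((H+P)/P)
Base EOQ = sqrt(2*10928*139/14.3) = 460.92 units
Correction = sqrt((14.3+24.6)/24.6) = 1.2575
EOQ* = 460.92 * 1.2575 = 579.6 units

579.6 units


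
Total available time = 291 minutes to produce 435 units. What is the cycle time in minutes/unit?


Formula: CT = Available Time / Number of Units
CT = 291 min / 435 units
CT = 0.67 min/unit

0.67 min/unit


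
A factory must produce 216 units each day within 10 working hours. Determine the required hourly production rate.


Formula: Production Rate = Daily Demand / Available Hours
Rate = 216 units/day / 10 hours/day
Rate = 21.6 units/hour

21.6 units/hour


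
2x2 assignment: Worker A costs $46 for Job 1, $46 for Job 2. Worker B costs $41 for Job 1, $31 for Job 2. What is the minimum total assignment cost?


Option 1: A->1 + B->2 = $46 + $31 = $77
Option 2: A->2 + B->1 = $46 + $41 = $87
Min cost = min($77, $87) = $77

$77


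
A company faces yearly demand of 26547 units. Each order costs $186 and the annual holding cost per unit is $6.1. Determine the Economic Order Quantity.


Formula: EOQ = sqrt(2 * D * S / H)
Numerator: 2 * 26547 * 186 = 9875484
2DS/H = 9875484 / 6.1 = 1618931.8
EOQ = sqrt(1618931.8) = 1272.4 units

1272.4 units


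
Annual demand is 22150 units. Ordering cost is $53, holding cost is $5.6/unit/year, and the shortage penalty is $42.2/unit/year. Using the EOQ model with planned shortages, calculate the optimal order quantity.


Formula: EOQ* = sqrt(2DS/H) * sqrt((H+P)/P)
Base EOQ = sqrt(2*22150*53/5.6) = 647.51 units
Correction = sqrt((5.6+42.2)/42.2) = 1.06428
EOQ* = 647.51 * 1.06428 = 689.1 units

689.1 units


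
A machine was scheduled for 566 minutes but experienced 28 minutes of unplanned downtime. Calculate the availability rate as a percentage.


Formula: Availability = (Planned Time - Downtime) / Planned Time * 100
Uptime = 566 - 28 = 538 min
Availability = 538 / 566 * 100 = 95.1%

95.1%


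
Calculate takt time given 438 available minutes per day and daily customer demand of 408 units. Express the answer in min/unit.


Formula: Takt Time = Available Production Time / Customer Demand
Takt = 438 min/day / 408 units/day
Takt = 1.07 min/unit

1.07 min/unit


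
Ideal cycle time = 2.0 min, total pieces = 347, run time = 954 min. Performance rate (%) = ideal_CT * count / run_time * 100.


Formula: Performance = (Ideal CT * Total Count) / Run Time * 100
Ideal output time = 2.0 * 347 = 694.0 min
Performance = 694.0 / 954 * 100 = 72.7%

72.7%


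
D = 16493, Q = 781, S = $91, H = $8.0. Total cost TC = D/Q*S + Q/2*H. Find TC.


TC = 16493/781 * 91 + 781/2 * 8.0

$5045.72


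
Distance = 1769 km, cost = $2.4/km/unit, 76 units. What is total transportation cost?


TC = dist * cost * units = 1769 * 2.4 * 76 = $322665.60

$322665.60


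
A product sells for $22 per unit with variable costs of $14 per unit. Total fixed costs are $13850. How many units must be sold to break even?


Formula: BEQ = Fixed Costs / (Price - Variable Cost)
Contribution margin = $22 - $14 = $8/unit
BEQ = ceil($13850 / $8/unit) = ceil(1731.25) = 1732 units

1732 units


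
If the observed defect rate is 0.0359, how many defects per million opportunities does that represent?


DPMO = defect_rate * 1000000 = 0.0359 * 1000000

35900


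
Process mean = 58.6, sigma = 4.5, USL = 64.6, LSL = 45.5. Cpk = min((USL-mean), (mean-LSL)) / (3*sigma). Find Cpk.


Cpu = (64.6 - 58.6) / (3 * 4.5) = 0.44
Cpl = (58.6 - 45.5) / (3 * 4.5) = 0.97
Cpk = min(0.44, 0.97) = 0.44

0.44


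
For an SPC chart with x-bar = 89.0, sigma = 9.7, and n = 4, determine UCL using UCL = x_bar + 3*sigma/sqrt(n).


UCL = 89.0 + 3 * 9.7 / sqrt(4)

103.55


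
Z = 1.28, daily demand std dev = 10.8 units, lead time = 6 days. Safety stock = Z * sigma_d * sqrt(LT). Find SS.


Formula: SS = z * sigma_d * sqrt(LT)
sqrt(LT) = sqrt(6) = 2.4495
SS = 1.28 * 10.8 * 2.4495
SS = 33.9 units

33.9 units


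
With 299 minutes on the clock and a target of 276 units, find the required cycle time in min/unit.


Formula: CT = Available Time / Number of Units
CT = 299 min / 276 units
CT = 1.08 min/unit

1.08 min/unit


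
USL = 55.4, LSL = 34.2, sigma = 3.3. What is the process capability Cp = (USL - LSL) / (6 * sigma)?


Cp = (55.4 - 34.2) / (6 * 3.3)

1.07


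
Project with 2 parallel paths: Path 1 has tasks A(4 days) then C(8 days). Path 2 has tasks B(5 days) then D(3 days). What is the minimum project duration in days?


Path 1 = 4 + 8 = 12 days
Path 2 = 5 + 3 = 8 days
Duration = max(12, 8) = 12 days

12 days


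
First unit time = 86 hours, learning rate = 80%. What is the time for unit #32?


Formula: T_n = T_1 * (learning_rate)^(log2(n)) where learning_rate = rate/100
Doublings = log2(32) = 5
T_n = 86 * 0.8^5
T_n = 86 * 0.3277 = 28.2 hours

28.2 hours


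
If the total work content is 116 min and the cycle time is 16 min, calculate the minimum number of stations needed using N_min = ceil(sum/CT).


Formula: N_min = ceil(Sum of Task Times / Cycle Time)
N_min = ceil(116 min / 16 min) = ceil(7.25)
N_min = 8 stations

8


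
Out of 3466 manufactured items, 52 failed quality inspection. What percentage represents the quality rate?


Formula: Quality Rate = Good Pieces / Total Pieces * 100
Good pieces = 3466 - 52 = 3414
QR = 3414 / 3466 * 100 = 98.5%

98.5%


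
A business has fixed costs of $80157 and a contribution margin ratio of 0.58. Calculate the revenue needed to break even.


Formula: BER = Fixed Costs / Contribution Margin Ratio
BER = $80157 / 0.58
BER = $138201.72 (to the nearest cent)

$138201.72


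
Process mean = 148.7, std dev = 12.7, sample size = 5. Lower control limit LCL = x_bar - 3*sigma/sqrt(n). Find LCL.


LCL = 148.7 - 3 * 12.7 / sqrt(5)

131.66


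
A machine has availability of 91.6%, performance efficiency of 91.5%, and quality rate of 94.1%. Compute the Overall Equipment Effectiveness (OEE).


Formula: OEE = Availability * Performance * Quality / 10000
A * P = 91.6% * 91.5% / 100 = 83.81%
OEE = 83.81% * 94.1% / 100 = 78.9%

78.9%


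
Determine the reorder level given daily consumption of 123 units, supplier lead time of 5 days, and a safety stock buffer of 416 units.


Formula: ROP = (Daily Demand * Lead Time) + Safety Stock
Demand during lead time = 123 * 5 = 615 units
ROP = 615 + 416 = 1031 units

1031 units


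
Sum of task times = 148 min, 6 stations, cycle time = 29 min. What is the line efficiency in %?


Formula: Efficiency = Sum of Task Times / (N_stations * CT) * 100
Total station capacity = 6 stations * 29 min = 174 min
Efficiency = 148 / 174 * 100 = 85.1%

85.1%


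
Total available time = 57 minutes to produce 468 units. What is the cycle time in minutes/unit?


Formula: CT = Available Time / Number of Units
CT = 57 min / 468 units
CT = 0.12 min/unit

0.12 min/unit


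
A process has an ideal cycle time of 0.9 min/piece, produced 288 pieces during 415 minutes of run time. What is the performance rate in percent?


Formula: Performance = (Ideal CT * Total Count) / Run Time * 100
Ideal output time = 0.9 * 288 = 259.2 min
Performance = 259.2 / 415 * 100 = 62.5%

62.5%


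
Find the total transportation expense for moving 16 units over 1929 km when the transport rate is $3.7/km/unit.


TC = dist * cost * units = 1929 * 3.7 * 16 = $114196.80

$114196.80


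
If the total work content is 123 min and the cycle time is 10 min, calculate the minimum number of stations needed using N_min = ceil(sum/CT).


Formula: N_min = ceil(Sum of Task Times / Cycle Time)
N_min = ceil(123 min / 10 min) = ceil(12.3)
N_min = 13 stations

13


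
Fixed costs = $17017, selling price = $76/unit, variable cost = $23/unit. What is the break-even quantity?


Formula: BEQ = Fixed Costs / (Price - Variable Cost)
Contribution margin = $76 - $23 = $53/unit
BEQ = ceil($17017 / $53/unit) = ceil(321.08) = 322 units

322 units


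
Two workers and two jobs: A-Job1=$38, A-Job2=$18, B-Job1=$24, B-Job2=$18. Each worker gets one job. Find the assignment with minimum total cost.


Option 1: A->1 + B->2 = $38 + $18 = $56
Option 2: A->2 + B->1 = $18 + $24 = $42
Min cost = min($56, $42) = $42

$42


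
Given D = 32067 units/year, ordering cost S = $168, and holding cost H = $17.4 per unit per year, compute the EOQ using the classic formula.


Formula: EOQ = sqrt(2 * D * S / H)
Numerator: 2 * 32067 * 168 = 10774512
2DS/H = 10774512 / 17.4 = 619224.8
EOQ = sqrt(619224.8) = 786.9 units

786.9 units


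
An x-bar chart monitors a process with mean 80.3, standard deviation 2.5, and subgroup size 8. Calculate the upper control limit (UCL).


UCL = 80.3 + 3 * 2.5 / sqrt(8)

82.95


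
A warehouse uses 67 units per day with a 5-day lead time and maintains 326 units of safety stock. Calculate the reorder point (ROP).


Formula: ROP = (Daily Demand * Lead Time) + Safety Stock
Demand during lead time = 67 * 5 = 335 units
ROP = 335 + 326 = 661 units

661 units


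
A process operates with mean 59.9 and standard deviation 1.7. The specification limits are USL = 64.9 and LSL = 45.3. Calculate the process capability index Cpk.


Cpu = (64.9 - 59.9) / (3 * 1.7) = 0.98
Cpl = (59.9 - 45.3) / (3 * 1.7) = 2.86
Cpk = min(0.98, 2.86) = 0.98

0.98


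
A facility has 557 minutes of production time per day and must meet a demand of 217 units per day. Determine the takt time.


Formula: Takt Time = Available Production Time / Customer Demand
Takt = 557 min/day / 217 units/day
Takt = 2.57 min/unit

2.57 min/unit


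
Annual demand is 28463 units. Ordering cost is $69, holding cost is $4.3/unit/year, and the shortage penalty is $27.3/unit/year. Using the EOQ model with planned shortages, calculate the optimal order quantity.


Formula: EOQ* = sqrt(2DS/H) * sqrt((H+P)/P)
Base EOQ = sqrt(2*28463*69/4.3) = 955.75 units
Correction = sqrt((4.3+27.3)/27.3) = 1.07588
EOQ* = 955.75 * 1.07588 = 1028.3 units

1028.3 units


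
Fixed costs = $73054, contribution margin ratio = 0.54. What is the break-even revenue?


Formula: BER = Fixed Costs / Contribution Margin Ratio
BER = $73054 / 0.54
BER = $135285.19 (to the nearest cent)

$135285.19


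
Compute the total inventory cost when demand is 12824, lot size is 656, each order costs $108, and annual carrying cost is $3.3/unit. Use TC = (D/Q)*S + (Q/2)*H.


TC = 12824/656 * 108 + 656/2 * 3.3

$3193.67


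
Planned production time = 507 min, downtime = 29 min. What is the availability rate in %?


Formula: Availability = (Planned Time - Downtime) / Planned Time * 100
Uptime = 507 - 29 = 478 min
Availability = 478 / 507 * 100 = 94.3%

94.3%


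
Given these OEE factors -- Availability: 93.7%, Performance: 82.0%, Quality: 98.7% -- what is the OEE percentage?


Formula: OEE = Availability * Performance * Quality / 10000
A * P = 93.7% * 82.0% / 100 = 76.83%
OEE = 76.83% * 98.7% / 100 = 75.8%

75.8%


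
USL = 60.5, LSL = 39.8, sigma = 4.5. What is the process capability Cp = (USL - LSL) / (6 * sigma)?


Cp = (60.5 - 39.8) / (6 * 4.5)

0.77


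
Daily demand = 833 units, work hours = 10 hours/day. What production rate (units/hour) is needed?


Formula: Production Rate = Daily Demand / Available Hours
Rate = 833 units/day / 10 hours/day
Rate = 83.3 units/hour

83.3 units/hour


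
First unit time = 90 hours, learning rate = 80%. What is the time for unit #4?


Formula: T_n = T_1 * (learning_rate)^(log2(n)) where learning_rate = rate/100
Doublings = log2(4) = 2
T_n = 90 * 0.8^2
T_n = 90 * 0.64 = 57.6 hours

57.6 hours


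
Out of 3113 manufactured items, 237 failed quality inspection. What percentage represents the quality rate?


Formula: Quality Rate = Good Pieces / Total Pieces * 100
Good pieces = 3113 - 237 = 2876
QR = 2876 / 3113 * 100 = 92.4%

92.4%


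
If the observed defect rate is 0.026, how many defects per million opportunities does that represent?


DPMO = defect_rate * 1000000 = 0.026 * 1000000

26000


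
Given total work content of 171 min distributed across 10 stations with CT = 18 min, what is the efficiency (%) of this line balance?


Formula: Efficiency = Sum of Task Times / (N_stations * CT) * 100
Total station capacity = 10 stations * 18 min = 180 min
Efficiency = 171 / 180 * 100 = 95.0%

95.0%


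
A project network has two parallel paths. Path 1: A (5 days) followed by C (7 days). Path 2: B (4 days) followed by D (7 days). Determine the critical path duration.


Path 1 = 5 + 7 = 12 days
Path 2 = 4 + 7 = 11 days
Duration = max(12, 11) = 12 days

12 days


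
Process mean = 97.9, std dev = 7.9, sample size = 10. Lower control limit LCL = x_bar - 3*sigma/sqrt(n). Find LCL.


LCL = 97.9 - 3 * 7.9 / sqrt(10)

90.41


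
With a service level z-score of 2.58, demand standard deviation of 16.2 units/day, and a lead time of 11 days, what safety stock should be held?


Formula: SS = z * sigma_d * sqrt(LT)
sqrt(LT) = sqrt(11) = 3.3166
SS = 2.58 * 16.2 * 3.3166
SS = 138.6 units

138.6 units


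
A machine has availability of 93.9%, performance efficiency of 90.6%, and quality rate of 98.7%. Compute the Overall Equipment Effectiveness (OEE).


Formula: OEE = Availability * Performance * Quality / 10000
A * P = 93.9% * 90.6% / 100 = 85.07%
OEE = 85.07% * 98.7% / 100 = 84.0%

84.0%


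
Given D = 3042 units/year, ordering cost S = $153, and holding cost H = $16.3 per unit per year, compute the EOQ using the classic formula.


Formula: EOQ = sqrt(2 * D * S / H)
Numerator: 2 * 3042 * 153 = 930852
2DS/H = 930852 / 16.3 = 57107.5
EOQ = sqrt(57107.5) = 239.0 units

239.0 units


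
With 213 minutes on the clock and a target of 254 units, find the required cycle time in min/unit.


Formula: CT = Available Time / Number of Units
CT = 213 min / 254 units
CT = 0.84 min/unit

0.84 min/unit


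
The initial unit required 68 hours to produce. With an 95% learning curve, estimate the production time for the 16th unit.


Formula: T_n = T_1 * (learning_rate)^(log2(n)) where learning_rate = rate/100
Doublings = log2(16) = 4
T_n = 68 * 0.95^4
T_n = 68 * 0.8145 = 55.4 hours

55.4 hours


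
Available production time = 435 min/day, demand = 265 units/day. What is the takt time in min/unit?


Formula: Takt Time = Available Production Time / Customer Demand
Takt = 435 min/day / 265 units/day
Takt = 1.64 min/unit

1.64 min/unit


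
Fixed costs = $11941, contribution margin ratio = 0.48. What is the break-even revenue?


Formula: BER = Fixed Costs / Contribution Margin Ratio
BER = $11941 / 0.48
BER = $24877.08 (to the nearest cent)

$24877.08


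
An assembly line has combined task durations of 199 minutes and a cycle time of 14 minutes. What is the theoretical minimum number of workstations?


Formula: N_min = ceil(Sum of Task Times / Cycle Time)
N_min = ceil(199 min / 14 min) = ceil(14.2143)
N_min = 15 stations

15


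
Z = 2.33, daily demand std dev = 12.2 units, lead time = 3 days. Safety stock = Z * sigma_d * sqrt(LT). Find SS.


Formula: SS = z * sigma_d * sqrt(LT)
sqrt(LT) = sqrt(3) = 1.7321
SS = 2.33 * 12.2 * 1.7321
SS = 49.2 units

49.2 units


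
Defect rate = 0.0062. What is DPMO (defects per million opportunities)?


DPMO = defect_rate * 1000000 = 0.0062 * 1000000

6200


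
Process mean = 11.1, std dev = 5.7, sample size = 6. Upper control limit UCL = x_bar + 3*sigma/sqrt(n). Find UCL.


UCL = 11.1 + 3 * 5.7 / sqrt(6)

18.08


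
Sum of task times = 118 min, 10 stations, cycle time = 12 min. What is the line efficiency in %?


Formula: Efficiency = Sum of Task Times / (N_stations * CT) * 100
Total station capacity = 10 stations * 12 min = 120 min
Efficiency = 118 / 120 * 100 = 98.3%

98.3%


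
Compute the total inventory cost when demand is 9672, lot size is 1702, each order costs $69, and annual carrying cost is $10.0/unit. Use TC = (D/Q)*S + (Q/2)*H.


TC = 9672/1702 * 69 + 1702/2 * 10.0

$8902.11


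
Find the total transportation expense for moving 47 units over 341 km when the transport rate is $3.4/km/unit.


TC = dist * cost * units = 341 * 3.4 * 47 = $54491.80

$54491.80


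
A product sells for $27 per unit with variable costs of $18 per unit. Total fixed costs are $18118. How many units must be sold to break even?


Formula: BEQ = Fixed Costs / (Price - Variable Cost)
Contribution margin = $27 - $18 = $9/unit
BEQ = ceil($18118 / $9/unit) = ceil(2013.11) = 2014 units

2014 units


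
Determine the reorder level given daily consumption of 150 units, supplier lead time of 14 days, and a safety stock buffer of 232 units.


Formula: ROP = (Daily Demand * Lead Time) + Safety Stock
Demand during lead time = 150 * 14 = 2100 units
ROP = 2100 + 232 = 2332 units

2332 units


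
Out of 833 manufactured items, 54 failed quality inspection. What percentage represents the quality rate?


Formula: Quality Rate = Good Pieces / Total Pieces * 100
Good pieces = 833 - 54 = 779
QR = 779 / 833 * 100 = 93.5%

93.5%


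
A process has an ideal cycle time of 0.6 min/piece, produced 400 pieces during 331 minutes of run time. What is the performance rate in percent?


Formula: Performance = (Ideal CT * Total Count) / Run Time * 100
Ideal output time = 0.6 * 400 = 240.0 min
Performance = 240.0 / 331 * 100 = 72.5%

72.5%


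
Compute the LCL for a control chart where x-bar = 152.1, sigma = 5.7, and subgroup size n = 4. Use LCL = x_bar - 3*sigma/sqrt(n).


LCL = 152.1 - 3 * 5.7 / sqrt(4)

143.55


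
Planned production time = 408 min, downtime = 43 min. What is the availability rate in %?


Formula: Availability = (Planned Time - Downtime) / Planned Time * 100
Uptime = 408 - 43 = 365 min
Availability = 365 / 408 * 100 = 89.5%

89.5%


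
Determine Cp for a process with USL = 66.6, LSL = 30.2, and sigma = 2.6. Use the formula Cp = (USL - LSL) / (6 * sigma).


Cp = (66.6 - 30.2) / (6 * 2.6)

2.33


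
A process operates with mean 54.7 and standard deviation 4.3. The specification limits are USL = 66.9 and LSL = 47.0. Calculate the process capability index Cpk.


Cpu = (66.9 - 54.7) / (3 * 4.3) = 0.95
Cpl = (54.7 - 47.0) / (3 * 4.3) = 0.6
Cpk = min(0.95, 0.6) = 0.6

0.6


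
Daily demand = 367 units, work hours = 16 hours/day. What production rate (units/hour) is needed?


Formula: Production Rate = Daily Demand / Available Hours
Rate = 367 units/day / 16 hours/day
Rate = 22.9 units/hour

22.9 units/hour


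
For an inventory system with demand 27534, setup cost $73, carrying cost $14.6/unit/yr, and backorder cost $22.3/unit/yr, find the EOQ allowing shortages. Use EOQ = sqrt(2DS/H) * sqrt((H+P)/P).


Formula: EOQ* = sqrt(2DS/H) * sqrt((H+P)/P)
Base EOQ = sqrt(2*27534*73/14.6) = 524.73 units
Correction = sqrt((14.6+22.3)/22.3) = 1.28635
EOQ* = 524.73 * 1.28635 = 675.0 units

675.0 units


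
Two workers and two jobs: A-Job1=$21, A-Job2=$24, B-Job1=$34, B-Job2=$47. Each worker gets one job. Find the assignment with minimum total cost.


Option 1: A->1 + B->2 = $21 + $47 = $68
Option 2: A->2 + B->1 = $24 + $34 = $58
Min cost = min($68, $58) = $58

$58


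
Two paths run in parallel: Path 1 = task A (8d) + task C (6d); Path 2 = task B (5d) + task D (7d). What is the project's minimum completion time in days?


Path 1 = 8 + 6 = 14 days
Path 2 = 5 + 7 = 12 days
Duration = max(14, 12) = 14 days

14 days


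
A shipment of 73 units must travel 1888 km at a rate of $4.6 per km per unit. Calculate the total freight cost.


TC = dist * cost * units = 1888 * 4.6 * 73 = $633990.40

$633990.40


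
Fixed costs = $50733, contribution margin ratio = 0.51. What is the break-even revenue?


Formula: BER = Fixed Costs / Contribution Margin Ratio
BER = $50733 / 0.51
BER = $99476.47 (to the nearest cent)

$99476.47


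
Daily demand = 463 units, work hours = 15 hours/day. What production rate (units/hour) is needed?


Formula: Production Rate = Daily Demand / Available Hours
Rate = 463 units/day / 15 hours/day
Rate = 30.9 units/hour

30.9 units/hour


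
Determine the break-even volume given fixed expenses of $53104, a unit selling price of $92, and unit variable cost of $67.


Formula: BEQ = Fixed Costs / (Price - Variable Cost)
Contribution margin = $92 - $67 = $25/unit
BEQ = ceil($53104 / $25/unit) = ceil(2124.16) = 2125 units

2125 units


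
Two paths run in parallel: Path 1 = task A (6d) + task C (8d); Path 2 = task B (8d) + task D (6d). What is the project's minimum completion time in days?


Path 1 = 6 + 8 = 14 days
Path 2 = 8 + 6 = 14 days
Duration = max(14, 14) = 14 days

14 days


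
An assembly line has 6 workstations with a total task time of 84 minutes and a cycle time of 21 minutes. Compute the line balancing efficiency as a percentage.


Formula: Efficiency = Sum of Task Times / (N_stations * CT) * 100
Total station capacity = 6 stations * 21 min = 126 min
Efficiency = 84 / 126 * 100 = 66.7%

66.7%


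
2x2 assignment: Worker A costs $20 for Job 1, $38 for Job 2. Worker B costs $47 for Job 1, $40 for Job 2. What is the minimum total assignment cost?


Option 1: A->1 + B->2 = $20 + $40 = $60
Option 2: A->2 + B->1 = $38 + $47 = $85
Min cost = min($60, $85) = $60

$60


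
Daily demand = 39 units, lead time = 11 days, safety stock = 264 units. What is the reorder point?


Formula: ROP = (Daily Demand * Lead Time) + Safety Stock
Demand during lead time = 39 * 11 = 429 units
ROP = 429 + 264 = 693 units

693 units


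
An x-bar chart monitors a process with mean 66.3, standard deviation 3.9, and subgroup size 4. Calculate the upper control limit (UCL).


UCL = 66.3 + 3 * 3.9 / sqrt(4)

72.15


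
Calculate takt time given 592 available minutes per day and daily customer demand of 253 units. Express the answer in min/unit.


Formula: Takt Time = Available Production Time / Customer Demand
Takt = 592 min/day / 253 units/day
Takt = 2.34 min/unit

2.34 min/unit


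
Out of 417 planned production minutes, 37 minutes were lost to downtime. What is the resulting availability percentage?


Formula: Availability = (Planned Time - Downtime) / Planned Time * 100
Uptime = 417 - 37 = 380 min
Availability = 380 / 417 * 100 = 91.1%

91.1%


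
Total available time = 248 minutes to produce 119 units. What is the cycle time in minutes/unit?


Formula: CT = Available Time / Number of Units
CT = 248 min / 119 units
CT = 2.08 min/unit

2.08 min/unit


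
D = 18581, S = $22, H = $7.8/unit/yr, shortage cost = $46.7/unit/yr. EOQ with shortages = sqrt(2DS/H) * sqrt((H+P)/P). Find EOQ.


Formula: EOQ* = sqrt(2DS/H) * sqrt((H+P)/P)
Base EOQ = sqrt(2*18581*22/7.8) = 323.75 units
Correction = sqrt((7.8+46.7)/46.7) = 1.08029
EOQ* = 323.75 * 1.08029 = 349.7 units

349.7 units


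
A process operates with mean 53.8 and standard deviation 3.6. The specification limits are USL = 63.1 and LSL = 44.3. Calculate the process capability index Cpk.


Cpu = (63.1 - 53.8) / (3 * 3.6) = 0.86
Cpl = (53.8 - 44.3) / (3 * 3.6) = 0.88
Cpk = min(0.86, 0.88) = 0.86

0.86


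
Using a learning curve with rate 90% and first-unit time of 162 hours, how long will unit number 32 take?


Formula: T_n = T_1 * (learning_rate)^(log2(n)) where learning_rate = rate/100
Doublings = log2(32) = 5
T_n = 162 * 0.9^5
T_n = 162 * 0.5905 = 95.7 hours

95.7 hours


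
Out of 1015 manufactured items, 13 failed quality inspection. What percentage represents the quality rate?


Formula: Quality Rate = Good Pieces / Total Pieces * 100
Good pieces = 1015 - 13 = 1002
QR = 1002 / 1015 * 100 = 98.7%

98.7%


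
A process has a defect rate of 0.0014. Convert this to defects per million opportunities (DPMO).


DPMO = defect_rate * 1000000 = 0.0014 * 1000000

1400


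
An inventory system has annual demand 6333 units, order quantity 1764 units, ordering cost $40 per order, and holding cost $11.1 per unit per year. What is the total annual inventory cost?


TC = 6333/1764 * 40 + 1764/2 * 11.1

$9933.81


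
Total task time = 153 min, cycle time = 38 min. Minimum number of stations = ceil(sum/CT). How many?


Formula: N_min = ceil(Sum of Task Times / Cycle Time)
N_min = ceil(153 min / 38 min) = ceil(4.0263)
N_min = 5 stations

5


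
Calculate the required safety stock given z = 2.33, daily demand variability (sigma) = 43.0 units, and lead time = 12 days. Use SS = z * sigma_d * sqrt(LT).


Formula: SS = z * sigma_d * sqrt(LT)
sqrt(LT) = sqrt(12) = 3.4641
SS = 2.33 * 43.0 * 3.4641
SS = 347.1 units

347.1 units


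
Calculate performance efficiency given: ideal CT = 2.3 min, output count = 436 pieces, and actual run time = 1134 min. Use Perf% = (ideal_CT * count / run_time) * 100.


Formula: Performance = (Ideal CT * Total Count) / Run Time * 100
Ideal output time = 2.3 * 436 = 1002.8 min
Performance = 1002.8 / 1134 * 100 = 88.4%

88.4%


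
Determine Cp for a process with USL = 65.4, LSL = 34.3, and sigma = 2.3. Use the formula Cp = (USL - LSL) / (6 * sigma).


Cp = (65.4 - 34.3) / (6 * 2.3)

2.25


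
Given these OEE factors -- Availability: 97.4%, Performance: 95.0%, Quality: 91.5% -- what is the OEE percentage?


Formula: OEE = Availability * Performance * Quality / 10000
A * P = 97.4% * 95.0% / 100 = 92.53%
OEE = 92.53% * 91.5% / 100 = 84.7%

84.7%


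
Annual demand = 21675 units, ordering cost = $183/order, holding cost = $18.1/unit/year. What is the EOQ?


Formula: EOQ = sqrt(2 * D * S / H)
Numerator: 2 * 21675 * 183 = 7933050
2DS/H = 7933050 / 18.1 = 438290.1
EOQ = sqrt(438290.1) = 662.0 units

662.0 units


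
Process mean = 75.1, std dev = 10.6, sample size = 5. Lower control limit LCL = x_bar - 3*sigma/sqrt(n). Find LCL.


LCL = 75.1 - 3 * 10.6 / sqrt(5)

60.88


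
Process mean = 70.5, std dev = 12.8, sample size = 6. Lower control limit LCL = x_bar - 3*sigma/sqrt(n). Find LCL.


LCL = 70.5 - 3 * 12.8 / sqrt(6)

54.82


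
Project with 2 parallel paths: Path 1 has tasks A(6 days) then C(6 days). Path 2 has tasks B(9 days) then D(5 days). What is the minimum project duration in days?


Path 1 = 6 + 6 = 12 days
Path 2 = 9 + 5 = 14 days
Duration = max(12, 14) = 14 days

14 days


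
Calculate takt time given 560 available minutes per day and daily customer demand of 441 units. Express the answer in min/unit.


Formula: Takt Time = Available Production Time / Customer Demand
Takt = 560 min/day / 441 units/day
Takt = 1.27 min/unit

1.27 min/unit


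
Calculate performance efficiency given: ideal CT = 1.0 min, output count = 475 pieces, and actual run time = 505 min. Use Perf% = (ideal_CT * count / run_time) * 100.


Formula: Performance = (Ideal CT * Total Count) / Run Time * 100
Ideal output time = 1.0 * 475 = 475.0 min
Performance = 475.0 / 505 * 100 = 94.1%

94.1%


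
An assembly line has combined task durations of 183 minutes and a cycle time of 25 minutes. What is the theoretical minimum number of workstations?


Formula: N_min = ceil(Sum of Task Times / Cycle Time)
N_min = ceil(183 min / 25 min) = ceil(7.32)
N_min = 8 stations

8


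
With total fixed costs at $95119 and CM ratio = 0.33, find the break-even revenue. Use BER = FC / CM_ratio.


Formula: BER = Fixed Costs / Contribution Margin Ratio
BER = $95119 / 0.33
BER = $288239.39 (to the nearest cent)

$288239.39


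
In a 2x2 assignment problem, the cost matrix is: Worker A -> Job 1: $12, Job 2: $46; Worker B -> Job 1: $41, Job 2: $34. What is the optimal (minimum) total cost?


Option 1: A->1 + B->2 = $12 + $34 = $46
Option 2: A->2 + B->1 = $46 + $41 = $87
Min cost = min($46, $87) = $46

$46


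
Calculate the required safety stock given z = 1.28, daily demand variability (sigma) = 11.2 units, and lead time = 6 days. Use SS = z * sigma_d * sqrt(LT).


Formula: SS = z * sigma_d * sqrt(LT)
sqrt(LT) = sqrt(6) = 2.4495
SS = 1.28 * 11.2 * 2.4495
SS = 35.1 units

35.1 units


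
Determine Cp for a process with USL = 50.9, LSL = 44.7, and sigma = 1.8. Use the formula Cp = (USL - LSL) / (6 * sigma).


Cp = (50.9 - 44.7) / (6 * 1.8)

0.57


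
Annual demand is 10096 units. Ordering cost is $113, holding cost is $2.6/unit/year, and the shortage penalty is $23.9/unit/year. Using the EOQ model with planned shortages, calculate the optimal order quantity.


Formula: EOQ* = sqrt(2DS/H) * sqrt((H+P)/P)
Base EOQ = sqrt(2*10096*113/2.6) = 936.79 units
Correction = sqrt((2.6+23.9)/23.9) = 1.05299
EOQ* = 936.79 * 1.05299 = 986.4 units

986.4 units


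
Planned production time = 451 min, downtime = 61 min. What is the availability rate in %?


Formula: Availability = (Planned Time - Downtime) / Planned Time * 100
Uptime = 451 - 61 = 390 min
Availability = 390 / 451 * 100 = 86.5%

86.5%


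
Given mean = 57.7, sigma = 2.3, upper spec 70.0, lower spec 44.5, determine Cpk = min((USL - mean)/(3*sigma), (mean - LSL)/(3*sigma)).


Cpu = (70.0 - 57.7) / (3 * 2.3) = 1.78
Cpl = (57.7 - 44.5) / (3 * 2.3) = 1.91
Cpk = min(1.78, 1.91) = 1.78

1.78


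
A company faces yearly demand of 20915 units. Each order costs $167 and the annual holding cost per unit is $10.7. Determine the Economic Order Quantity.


Formula: EOQ = sqrt(2 * D * S / H)
Numerator: 2 * 20915 * 167 = 6985610
2DS/H = 6985610 / 10.7 = 652860.7
EOQ = sqrt(652860.7) = 808.0 units

808.0 units


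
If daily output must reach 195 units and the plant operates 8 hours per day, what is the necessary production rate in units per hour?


Formula: Production Rate = Daily Demand / Available Hours
Rate = 195 units/day / 8 hours/day
Rate = 24.4 units/hour

24.4 units/hour


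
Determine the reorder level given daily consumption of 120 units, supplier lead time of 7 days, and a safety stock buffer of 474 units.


Formula: ROP = (Daily Demand * Lead Time) + Safety Stock
Demand during lead time = 120 * 7 = 840 units
ROP = 840 + 474 = 1314 units

1314 units


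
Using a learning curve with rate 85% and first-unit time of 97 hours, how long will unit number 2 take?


Formula: T_n = T_1 * (learning_rate)^(log2(n)) where learning_rate = rate/100
Doublings = log2(2) = 1
T_n = 97 * 0.85^1
T_n = 97 * 0.85 = 82.5 hours

82.5 hours


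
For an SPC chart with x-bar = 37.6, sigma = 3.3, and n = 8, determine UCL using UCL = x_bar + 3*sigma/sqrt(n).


UCL = 37.6 + 3 * 3.3 / sqrt(8)

41.1


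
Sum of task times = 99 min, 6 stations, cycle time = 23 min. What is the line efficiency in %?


Formula: Efficiency = Sum of Task Times / (N_stations * CT) * 100
Total station capacity = 6 stations * 23 min = 138 min
Efficiency = 99 / 138 * 100 = 71.7%

71.7%


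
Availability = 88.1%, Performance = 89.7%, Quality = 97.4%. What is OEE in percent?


Formula: OEE = Availability * Performance * Quality / 10000
A * P = 88.1% * 89.7% / 100 = 79.03%
OEE = 79.03% * 97.4% / 100 = 77.0%

77.0%


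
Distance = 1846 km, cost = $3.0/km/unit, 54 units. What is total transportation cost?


TC = dist * cost * units = 1846 * 3.0 * 54 = $299052.00

$299052.00


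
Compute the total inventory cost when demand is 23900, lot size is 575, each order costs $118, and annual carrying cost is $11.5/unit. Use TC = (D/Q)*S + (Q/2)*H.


TC = 23900/575 * 118 + 575/2 * 11.5

$8210.95


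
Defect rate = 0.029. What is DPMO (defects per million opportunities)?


DPMO = defect_rate * 1000000 = 0.029 * 1000000

29000


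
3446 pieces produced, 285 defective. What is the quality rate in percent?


Formula: Quality Rate = Good Pieces / Total Pieces * 100
Good pieces = 3446 - 285 = 3161
QR = 3161 / 3446 * 100 = 91.7%

91.7%


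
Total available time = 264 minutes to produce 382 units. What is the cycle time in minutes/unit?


Formula: CT = Available Time / Number of Units
CT = 264 min / 382 units
CT = 0.69 min/unit

0.69 min/unit


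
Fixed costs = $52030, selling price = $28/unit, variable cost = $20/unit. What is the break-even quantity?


Formula: BEQ = Fixed Costs / (Price - Variable Cost)
Contribution margin = $28 - $20 = $8/unit
BEQ = ceil($52030 / $8/unit) = ceil(6503.75) = 6504 units

6504 units


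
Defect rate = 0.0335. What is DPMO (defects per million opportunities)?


DPMO = defect_rate * 1000000 = 0.0335 * 1000000

33500


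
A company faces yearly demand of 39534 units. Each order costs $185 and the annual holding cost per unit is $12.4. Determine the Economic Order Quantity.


Formula: EOQ = sqrt(2 * D * S / H)
Numerator: 2 * 39534 * 185 = 14627580
2DS/H = 14627580 / 12.4 = 1179643.5
EOQ = sqrt(1179643.5) = 1086.1 units

1086.1 units


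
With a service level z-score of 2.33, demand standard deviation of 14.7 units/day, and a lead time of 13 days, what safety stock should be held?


Formula: SS = z * sigma_d * sqrt(LT)
sqrt(LT) = sqrt(13) = 3.6056
SS = 2.33 * 14.7 * 3.6056
SS = 123.5 units

123.5 units


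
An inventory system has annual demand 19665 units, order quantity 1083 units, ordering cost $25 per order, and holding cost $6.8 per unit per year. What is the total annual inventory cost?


TC = 19665/1083 * 25 + 1083/2 * 6.8

$4136.15


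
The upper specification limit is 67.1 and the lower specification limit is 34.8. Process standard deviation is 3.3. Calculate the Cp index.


Cp = (67.1 - 34.8) / (6 * 3.3)

1.63


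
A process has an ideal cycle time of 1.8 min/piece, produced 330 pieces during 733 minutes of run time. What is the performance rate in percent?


Formula: Performance = (Ideal CT * Total Count) / Run Time * 100
Ideal output time = 1.8 * 330 = 594.0 min
Performance = 594.0 / 733 * 100 = 81.0%

81.0%


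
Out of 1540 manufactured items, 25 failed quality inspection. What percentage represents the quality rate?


Formula: Quality Rate = Good Pieces / Total Pieces * 100
Good pieces = 1540 - 25 = 1515
QR = 1515 / 1540 * 100 = 98.4%

98.4%


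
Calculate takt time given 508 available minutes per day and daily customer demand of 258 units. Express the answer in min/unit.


Formula: Takt Time = Available Production Time / Customer Demand
Takt = 508 min/day / 258 units/day
Takt = 1.97 min/unit

1.97 min/unit


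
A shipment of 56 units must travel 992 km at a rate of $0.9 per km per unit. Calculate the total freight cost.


TC = dist * cost * units = 992 * 0.9 * 56 = $49996.80

$49996.80


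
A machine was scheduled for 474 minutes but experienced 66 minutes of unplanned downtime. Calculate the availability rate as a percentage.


Formula: Availability = (Planned Time - Downtime) / Planned Time * 100
Uptime = 474 - 66 = 408 min
Availability = 408 / 474 * 100 = 86.1%

86.1%


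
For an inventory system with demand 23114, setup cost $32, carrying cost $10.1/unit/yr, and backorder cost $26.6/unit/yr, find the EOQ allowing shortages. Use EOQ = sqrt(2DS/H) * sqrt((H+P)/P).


Formula: EOQ* = sqrt(2DS/H) * sqrt((H+P)/P)
Base EOQ = sqrt(2*23114*32/10.1) = 382.71 units
Correction = sqrt((10.1+26.6)/26.6) = 1.17461
EOQ* = 382.71 * 1.17461 = 449.5 units

449.5 units


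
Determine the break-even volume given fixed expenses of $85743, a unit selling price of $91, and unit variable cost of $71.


Formula: BEQ = Fixed Costs / (Price - Variable Cost)
Contribution margin = $91 - $71 = $20/unit
BEQ = ceil($85743 / $20/unit) = ceil(4287.15) = 4288 units

4288 units


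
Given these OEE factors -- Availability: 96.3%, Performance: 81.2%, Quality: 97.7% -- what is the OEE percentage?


Formula: OEE = Availability * Performance * Quality / 10000
A * P = 96.3% * 81.2% / 100 = 78.2%
OEE = 78.2% * 97.7% / 100 = 76.4%

76.4%
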